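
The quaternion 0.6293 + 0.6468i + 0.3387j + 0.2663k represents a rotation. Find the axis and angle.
axis = (0.8323, 0.4358, 0.3427), θ = 102°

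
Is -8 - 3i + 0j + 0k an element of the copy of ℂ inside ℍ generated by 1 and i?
Yes. The quaternion -8 - 3i has j- and k-coefficients y = z = 0, so it lies in the complex subalgebra spanned by 1 and i.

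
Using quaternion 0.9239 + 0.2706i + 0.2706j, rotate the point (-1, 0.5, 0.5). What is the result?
(-0.53, 0.03, 1.104)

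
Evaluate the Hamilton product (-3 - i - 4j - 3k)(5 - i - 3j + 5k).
-13 - 31i - 3j - 31k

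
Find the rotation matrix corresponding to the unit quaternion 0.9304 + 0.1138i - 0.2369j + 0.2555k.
[[0.7572, -0.5294, -0.3827], [0.4215, 0.8435, -0.3328], [0.499, 0.0907, 0.8619]]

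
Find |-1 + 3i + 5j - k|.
6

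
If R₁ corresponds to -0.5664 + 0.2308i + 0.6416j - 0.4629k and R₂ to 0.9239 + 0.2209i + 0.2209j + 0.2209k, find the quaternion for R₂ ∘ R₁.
-0.6138 - 0.1559i + 0.6209j - 0.462k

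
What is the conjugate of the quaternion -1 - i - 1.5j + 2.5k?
-1 + i + 1.5j - 2.5k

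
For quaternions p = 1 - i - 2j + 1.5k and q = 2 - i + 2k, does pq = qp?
No: pq = -2 - 7i - 3.5j + 3k ≠ -2 + i - 4.5j + 7k = qp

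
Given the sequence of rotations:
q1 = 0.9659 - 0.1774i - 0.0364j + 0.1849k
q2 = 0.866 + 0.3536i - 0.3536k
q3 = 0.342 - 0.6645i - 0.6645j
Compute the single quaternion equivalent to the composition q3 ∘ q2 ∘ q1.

q2 · q1 = 0.9646 + 0.175i - 0.0342j - 0.1943k
q3 · q2 · q1 = 0.4235 - 0.452i - 0.7818j + 0.0726k
0.4235 - 0.452i - 0.7818j + 0.0726k


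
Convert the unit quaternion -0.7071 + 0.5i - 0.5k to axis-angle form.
axis = (√2/2, 0, -√2/2), θ = 3π/2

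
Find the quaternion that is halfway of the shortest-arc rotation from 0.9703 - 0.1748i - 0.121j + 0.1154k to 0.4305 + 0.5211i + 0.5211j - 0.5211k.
0.9029 + 0.2232i + 0.2579j - 0.2615k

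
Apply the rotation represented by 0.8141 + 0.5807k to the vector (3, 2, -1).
(-0.914, 3.488, -1)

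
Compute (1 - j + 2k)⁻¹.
0.1667 + 0.1667j - 0.3333k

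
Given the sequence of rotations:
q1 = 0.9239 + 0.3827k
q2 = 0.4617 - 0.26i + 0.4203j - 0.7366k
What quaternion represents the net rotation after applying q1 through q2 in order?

q2 · q1 = 0.7085 - 0.0794i + 0.4878j - 0.5039k
0.7085 - 0.0794i + 0.4878j - 0.5039k


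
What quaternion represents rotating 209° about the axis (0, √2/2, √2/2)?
-0.2504 + 0.6846j + 0.6846k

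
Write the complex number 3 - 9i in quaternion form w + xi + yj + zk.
3 - 9i + 0j + 0k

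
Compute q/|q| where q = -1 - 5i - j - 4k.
-0.1525 - 0.7625i - 0.1525j - 0.61k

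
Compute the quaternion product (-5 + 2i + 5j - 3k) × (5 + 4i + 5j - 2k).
-64 - 5i - 8j - 15k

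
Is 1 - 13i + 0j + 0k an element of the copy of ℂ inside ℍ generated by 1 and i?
Yes. The quaternion 1 - 13i has j- and k-coefficients y = z = 0, so it lies in the complex subalgebra spanned by 1 and i.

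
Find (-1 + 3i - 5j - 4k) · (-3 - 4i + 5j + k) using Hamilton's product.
44 + 10i + 23j + 6k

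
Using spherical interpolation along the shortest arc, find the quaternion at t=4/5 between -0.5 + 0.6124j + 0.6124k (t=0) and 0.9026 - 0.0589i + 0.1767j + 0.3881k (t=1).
-0.9817 + 0.0546i + 0.0141j - 0.1818k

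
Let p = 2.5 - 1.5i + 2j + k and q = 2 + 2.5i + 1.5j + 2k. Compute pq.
3.75 + 5.75i + 13.25j - 0.25k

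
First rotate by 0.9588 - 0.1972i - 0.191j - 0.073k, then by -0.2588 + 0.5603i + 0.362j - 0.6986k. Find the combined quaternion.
-0.1195 + 0.4284i + 0.5752j - 0.6866k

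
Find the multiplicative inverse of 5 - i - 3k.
0.1429 + 0.0286i + 0.0857k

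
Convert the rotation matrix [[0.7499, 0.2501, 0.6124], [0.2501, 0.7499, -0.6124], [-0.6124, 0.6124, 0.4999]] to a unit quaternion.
0.866 + 0.3536i + 0.3536j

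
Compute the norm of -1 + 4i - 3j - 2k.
√30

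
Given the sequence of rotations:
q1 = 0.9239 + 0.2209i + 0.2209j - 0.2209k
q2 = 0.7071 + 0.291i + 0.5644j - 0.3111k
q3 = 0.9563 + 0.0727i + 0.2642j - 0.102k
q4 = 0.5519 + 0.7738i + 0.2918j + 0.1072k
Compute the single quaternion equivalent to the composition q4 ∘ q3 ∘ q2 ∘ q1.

q2 · q1 = 0.3956 + 0.3691i + 0.6732j - 0.504k
q3 · q2 · q1 = 0.1222 + 0.3172i + 0.7473j - 0.5709k
q4 · q3 · q2 · q1 = -0.3349 + 0.0229i + 0.9239j + 0.1837k
-0.3349 + 0.0229i + 0.9239j + 0.1837k


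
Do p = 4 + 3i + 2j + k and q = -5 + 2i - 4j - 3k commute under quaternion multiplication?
No: pq = -15 - 9i - 15j - 33k ≠ -15 - 5i - 37j - k = qp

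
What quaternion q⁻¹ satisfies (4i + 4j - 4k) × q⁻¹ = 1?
-0.0833i - 0.0833j + 0.0833k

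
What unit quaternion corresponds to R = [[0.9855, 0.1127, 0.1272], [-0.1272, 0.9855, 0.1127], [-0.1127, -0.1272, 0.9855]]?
0.9945 - 0.0603i + 0.0603j - 0.0603k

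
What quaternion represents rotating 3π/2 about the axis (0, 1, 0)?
-0.7071 + 0.7071j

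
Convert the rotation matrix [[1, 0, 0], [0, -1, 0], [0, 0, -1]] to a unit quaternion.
i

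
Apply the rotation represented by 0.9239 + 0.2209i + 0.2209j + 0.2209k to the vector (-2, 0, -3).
(-3.127, -0.08, -1.793)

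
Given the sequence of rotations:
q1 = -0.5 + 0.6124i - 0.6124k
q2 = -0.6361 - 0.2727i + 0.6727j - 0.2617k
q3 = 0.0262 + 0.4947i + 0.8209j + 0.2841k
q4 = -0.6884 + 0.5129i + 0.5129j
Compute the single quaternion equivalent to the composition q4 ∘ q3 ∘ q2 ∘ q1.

q2 · q1 = 0.3248 - 0.6652i - 0.6636j + 0.1084k
q3 · q2 · q1 = 0.8515 + 0.4208i + 0.0066j + 0.3129k
q4 · q3 · q2 · q1 = -0.8054 + 0.3075i + 0.2717j - 0.4278k
-0.8054 + 0.3075i + 0.2717j - 0.4278k


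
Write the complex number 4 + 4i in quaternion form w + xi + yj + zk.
4 + 4i + 0j + 0k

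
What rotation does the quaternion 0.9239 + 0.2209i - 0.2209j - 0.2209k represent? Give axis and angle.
axis = (√3/3, -√3/3, -√3/3), θ = π/4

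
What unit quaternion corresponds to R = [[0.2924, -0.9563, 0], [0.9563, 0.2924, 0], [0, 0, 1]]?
0.8039 + 0.5948k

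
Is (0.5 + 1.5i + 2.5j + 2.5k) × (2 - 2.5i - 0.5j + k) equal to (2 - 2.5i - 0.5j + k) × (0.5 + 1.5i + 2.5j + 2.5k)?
No: pq = 3.5 + 5.5i - 3j + 11k ≠ 3.5 - 2i + 12.5j = qp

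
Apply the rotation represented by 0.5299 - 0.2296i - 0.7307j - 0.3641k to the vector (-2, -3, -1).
(-0.891, -2.563, -2.576)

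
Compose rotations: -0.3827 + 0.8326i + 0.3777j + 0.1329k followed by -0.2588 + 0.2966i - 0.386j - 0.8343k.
0.1088 - 0.0652i - 0.6841j + 0.7183k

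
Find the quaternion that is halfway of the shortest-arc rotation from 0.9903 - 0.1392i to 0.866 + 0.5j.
0.9631 - 0.0722i + 0.2594j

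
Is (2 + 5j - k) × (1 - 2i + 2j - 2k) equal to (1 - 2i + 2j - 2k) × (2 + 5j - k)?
No: pq = -10 - 12i + 11j + 5k ≠ -10 + 4i + 7j - 15k = qp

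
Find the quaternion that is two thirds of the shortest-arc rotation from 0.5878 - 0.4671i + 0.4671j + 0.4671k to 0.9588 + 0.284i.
0.963 + 0.0249i + 0.1896j + 0.1896k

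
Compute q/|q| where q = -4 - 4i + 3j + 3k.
-0.5657 - 0.5657i + 0.4243j + 0.4243k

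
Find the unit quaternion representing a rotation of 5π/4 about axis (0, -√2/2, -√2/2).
-0.3827 - 0.6533j - 0.6533k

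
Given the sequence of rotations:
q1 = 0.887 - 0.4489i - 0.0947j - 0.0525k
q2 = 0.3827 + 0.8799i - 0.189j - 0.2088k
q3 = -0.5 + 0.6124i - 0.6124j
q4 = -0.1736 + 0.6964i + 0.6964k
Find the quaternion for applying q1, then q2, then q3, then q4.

q2 · q1 = 0.7056 + 0.5988i - 0.064j - 0.3735k
q3 · q2 · q1 = -0.7587 + 0.3614i - 0.1714j + 0.5143k
q4 · q3 · q2 · q1 = -0.4781 - 0.4717i - 0.0767j - 0.737k
-0.4781 - 0.4717i - 0.0767j - 0.737k


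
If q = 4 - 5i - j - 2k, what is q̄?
4 + 5i + j + 2k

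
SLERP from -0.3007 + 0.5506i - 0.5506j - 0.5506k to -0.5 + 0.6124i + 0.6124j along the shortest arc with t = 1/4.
-0.4418 + 0.7025i - 0.2719j - 0.4872k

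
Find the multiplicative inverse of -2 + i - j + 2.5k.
-0.1633 - 0.0816i + 0.0816j - 0.2041k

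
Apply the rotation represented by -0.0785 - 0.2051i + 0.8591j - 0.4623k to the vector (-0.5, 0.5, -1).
(0.185, 1.211, 0.017)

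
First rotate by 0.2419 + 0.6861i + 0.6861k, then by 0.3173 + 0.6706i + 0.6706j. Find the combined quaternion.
-0.3833 + 0.84i - 0.2979j - 0.2424k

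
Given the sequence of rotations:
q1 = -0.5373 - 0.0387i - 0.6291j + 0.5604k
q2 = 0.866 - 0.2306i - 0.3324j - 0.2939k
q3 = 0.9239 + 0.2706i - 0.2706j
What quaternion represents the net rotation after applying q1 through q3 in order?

q2 · q1 = -0.5186 - 0.2808i - 0.2256j + 0.7754k
q3 · q2 · q1 = -0.4642 - 0.6096i - 0.2779j + 0.5794k
-0.4642 - 0.6096i - 0.2779j + 0.5794k


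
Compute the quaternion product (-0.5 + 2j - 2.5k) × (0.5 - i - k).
-2.75 - 1.5i + 3.5j + 1.25k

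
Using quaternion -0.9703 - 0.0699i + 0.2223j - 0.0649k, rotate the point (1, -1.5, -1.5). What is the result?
(1.762, -1.131, -1.057)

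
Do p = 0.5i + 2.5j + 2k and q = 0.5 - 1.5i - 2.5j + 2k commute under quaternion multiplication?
No: pq = 3 + 10.25i - 2.75j + 3.5k ≠ 3 - 9.75i + 5.25j - 1.5k = qp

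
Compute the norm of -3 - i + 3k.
√19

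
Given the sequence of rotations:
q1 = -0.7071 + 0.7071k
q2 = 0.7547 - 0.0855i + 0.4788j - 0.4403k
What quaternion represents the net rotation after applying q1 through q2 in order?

q2 · q1 = -0.2223 + 0.399i - 0.2781j + 0.845k
-0.2223 + 0.399i - 0.2781j + 0.845k


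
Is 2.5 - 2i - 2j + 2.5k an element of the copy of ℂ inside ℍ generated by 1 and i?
No. The quaternion 2.5 - 2i - 2j + 2.5k has j-coefficient y = -2 and k-coefficient z = 2.5, not both zero, so it does not lie in the complex subalgebra spanned by 1 and i.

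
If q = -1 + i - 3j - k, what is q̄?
-1 - i + 3j + k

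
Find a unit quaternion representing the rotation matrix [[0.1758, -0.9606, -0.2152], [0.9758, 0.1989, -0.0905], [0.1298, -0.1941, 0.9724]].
0.766 - 0.0338i - 0.1126j + 0.632k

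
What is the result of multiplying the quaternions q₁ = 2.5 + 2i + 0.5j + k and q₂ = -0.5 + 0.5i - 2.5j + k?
-2 + 3.25i - 8j - 3.25k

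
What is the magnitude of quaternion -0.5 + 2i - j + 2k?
3.041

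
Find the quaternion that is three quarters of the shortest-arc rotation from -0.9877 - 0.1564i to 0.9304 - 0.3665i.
-0.9708 + 0.2398i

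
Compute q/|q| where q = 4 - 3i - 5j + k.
0.5601 - 0.4201i - 0.7001j + 0.14k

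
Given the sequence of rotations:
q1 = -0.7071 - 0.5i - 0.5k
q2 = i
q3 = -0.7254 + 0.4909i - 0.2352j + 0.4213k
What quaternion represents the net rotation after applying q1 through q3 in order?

q2 · q1 = 0.5 - 0.7071i + 0.5j
q3 · q2 · q1 = 0.102 + 0.5477i - 0.7782j + 0.2898k
0.102 + 0.5477i - 0.7782j + 0.2898k


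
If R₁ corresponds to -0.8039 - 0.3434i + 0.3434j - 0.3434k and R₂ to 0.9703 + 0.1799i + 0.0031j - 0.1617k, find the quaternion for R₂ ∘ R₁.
-0.7748 - 0.4234i + 0.448j - 0.1404k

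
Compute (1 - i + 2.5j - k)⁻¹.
0.1081 + 0.1081i - 0.2703j + 0.1081k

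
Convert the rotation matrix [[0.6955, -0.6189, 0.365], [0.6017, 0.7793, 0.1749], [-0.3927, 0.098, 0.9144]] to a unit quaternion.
0.9205 - 0.0209i + 0.2058j + 0.3315k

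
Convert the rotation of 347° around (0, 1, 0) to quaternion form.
-0.9936 + 0.1132j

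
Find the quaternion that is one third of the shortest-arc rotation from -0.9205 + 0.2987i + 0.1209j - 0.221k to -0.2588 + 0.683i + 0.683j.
-0.7802 + 0.4875i + 0.3563j - 0.163k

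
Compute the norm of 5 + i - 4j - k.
√43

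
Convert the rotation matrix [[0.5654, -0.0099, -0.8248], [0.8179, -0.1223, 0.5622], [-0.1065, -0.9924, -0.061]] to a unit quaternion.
0.5878 - 0.6612i - 0.3055j + 0.3521k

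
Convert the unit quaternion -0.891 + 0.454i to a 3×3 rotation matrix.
[[1, 0, 0], [0, 0.5878, 0.809], [0, -0.809, 0.5878]]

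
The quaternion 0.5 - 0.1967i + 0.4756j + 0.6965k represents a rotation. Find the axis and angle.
axis = (-0.2271, 0.5492, 0.8042), θ = 2π/3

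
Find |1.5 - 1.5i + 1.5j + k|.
2.784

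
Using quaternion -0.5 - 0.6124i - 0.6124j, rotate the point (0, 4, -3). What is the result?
(1.163, 2.837, 3.95)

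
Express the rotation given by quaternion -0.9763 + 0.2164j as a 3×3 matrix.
[[0.9063, 0, -0.4225], [0, 1, 0], [0.4225, 0, 0.9063]]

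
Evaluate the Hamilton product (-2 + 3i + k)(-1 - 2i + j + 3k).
5 - 13j - 4k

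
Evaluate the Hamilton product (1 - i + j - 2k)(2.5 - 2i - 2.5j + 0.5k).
4 - 9i + 4.5j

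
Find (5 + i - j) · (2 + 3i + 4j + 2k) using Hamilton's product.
11 + 15i + 16j + 17k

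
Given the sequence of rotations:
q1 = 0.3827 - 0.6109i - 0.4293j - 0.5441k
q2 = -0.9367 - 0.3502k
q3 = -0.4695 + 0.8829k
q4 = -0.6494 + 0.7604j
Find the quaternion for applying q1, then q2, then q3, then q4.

q2 · q1 = -0.549 + 0.4219i + 0.6161j + 0.3756k
q3 · q2 · q1 = -0.0739 - 0.742i + 0.0832j - 0.6611k
q4 · q3 · q2 · q1 = -0.0153 - 0.0208i - 0.1102j + 0.9935k
-0.0153 - 0.0208i - 0.1102j + 0.9935k


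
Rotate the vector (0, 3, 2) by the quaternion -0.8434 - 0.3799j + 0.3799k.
(3.204, 1.557, 0.557)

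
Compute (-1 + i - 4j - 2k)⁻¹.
-0.0455 - 0.0455i + 0.1818j + 0.0909k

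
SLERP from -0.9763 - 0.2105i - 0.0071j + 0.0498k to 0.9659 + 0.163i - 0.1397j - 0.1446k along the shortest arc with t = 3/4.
-0.9715 - 0.1754i + 0.1032j + 0.1212k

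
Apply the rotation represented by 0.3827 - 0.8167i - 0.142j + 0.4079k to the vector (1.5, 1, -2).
(2.41, -0.869, -0.829)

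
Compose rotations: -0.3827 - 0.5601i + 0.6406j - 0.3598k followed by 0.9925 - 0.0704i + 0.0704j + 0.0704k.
-0.439 - 0.5994i + 0.5441j - 0.3897k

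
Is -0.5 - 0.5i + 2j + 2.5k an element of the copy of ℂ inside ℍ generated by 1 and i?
No. The quaternion -0.5 - 0.5i + 2j + 2.5k has j-coefficient y = 2 and k-coefficient z = 2.5, not both zero, so it does not lie in the complex subalgebra spanned by 1 and i.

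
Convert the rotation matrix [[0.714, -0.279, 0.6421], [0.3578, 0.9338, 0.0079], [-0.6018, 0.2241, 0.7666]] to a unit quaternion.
0.9239 + 0.0585i + 0.3366j + 0.1723k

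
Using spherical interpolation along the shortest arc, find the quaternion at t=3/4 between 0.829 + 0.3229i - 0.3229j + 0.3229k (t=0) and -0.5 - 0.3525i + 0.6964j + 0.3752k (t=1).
0.6333 + 0.3723i - 0.6461j - 0.2071k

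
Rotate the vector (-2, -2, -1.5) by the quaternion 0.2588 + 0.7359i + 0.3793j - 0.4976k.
(-1.262, 1.693, 2.407)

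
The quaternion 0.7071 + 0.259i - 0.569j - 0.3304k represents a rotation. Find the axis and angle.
axis = (0.3663, -0.8047, -0.4673), θ = π/2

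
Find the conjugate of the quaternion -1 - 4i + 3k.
-1 + 4i - 3k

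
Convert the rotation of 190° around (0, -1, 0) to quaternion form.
-0.0872 - 0.9962j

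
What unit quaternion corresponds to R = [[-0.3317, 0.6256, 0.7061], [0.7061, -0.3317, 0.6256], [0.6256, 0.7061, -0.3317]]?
0.0349 + 0.577i + 0.577j + 0.577k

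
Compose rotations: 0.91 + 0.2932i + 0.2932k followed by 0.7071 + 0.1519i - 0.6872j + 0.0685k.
0.5788 + 0.1441i - 0.6498j + 0.4711k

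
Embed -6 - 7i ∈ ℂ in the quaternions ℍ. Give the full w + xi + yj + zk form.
-6 - 7i + 0j + 0k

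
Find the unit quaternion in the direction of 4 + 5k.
0.6247 + 0.7809k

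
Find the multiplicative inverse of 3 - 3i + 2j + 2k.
0.1154 + 0.1154i - 0.0769j - 0.0769k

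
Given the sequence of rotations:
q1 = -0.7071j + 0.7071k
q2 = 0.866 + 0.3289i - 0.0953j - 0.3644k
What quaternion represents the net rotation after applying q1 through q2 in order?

q2 · q1 = 0.1903 - 0.3251i - 0.8449j + 0.3798k
0.1903 - 0.3251i - 0.8449j + 0.3798k


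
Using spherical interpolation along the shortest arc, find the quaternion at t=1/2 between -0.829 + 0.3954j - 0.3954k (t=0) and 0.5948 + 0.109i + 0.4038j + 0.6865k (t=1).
-0.7947 - 0.0608i - 0.0047j - 0.6039k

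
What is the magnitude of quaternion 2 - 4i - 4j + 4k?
√52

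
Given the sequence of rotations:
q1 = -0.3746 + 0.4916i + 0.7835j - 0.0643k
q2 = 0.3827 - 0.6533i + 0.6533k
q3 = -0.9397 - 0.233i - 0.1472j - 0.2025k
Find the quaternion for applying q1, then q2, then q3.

q2 · q1 = 0.2198 - 0.079i + 0.579j - 0.7812k
q3 · q2 · q1 = -0.2979 + 0.2553i - 0.7425j + 0.543k
-0.2979 + 0.2553i - 0.7425j + 0.543k


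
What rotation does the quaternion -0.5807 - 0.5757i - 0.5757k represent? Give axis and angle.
axis = (-√2/2, 0, -√2/2), θ = 251°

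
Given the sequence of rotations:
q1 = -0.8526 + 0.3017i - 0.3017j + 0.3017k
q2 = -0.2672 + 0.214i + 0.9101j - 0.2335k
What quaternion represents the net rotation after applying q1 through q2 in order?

q2 · q1 = 0.5083 - 0.0589i - 0.8303j - 0.2207k
0.5083 - 0.0589i - 0.8303j - 0.2207k


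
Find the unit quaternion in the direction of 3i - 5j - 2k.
0.4867i - 0.8111j - 0.3244k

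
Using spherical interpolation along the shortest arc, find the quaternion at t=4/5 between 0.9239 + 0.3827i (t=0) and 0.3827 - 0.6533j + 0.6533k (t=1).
0.5735 + 0.098i - 0.5751j + 0.5751k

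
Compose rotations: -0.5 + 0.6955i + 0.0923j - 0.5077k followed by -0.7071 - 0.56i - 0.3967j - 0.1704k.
0.6931 + 0.0053i - 0.2697j + 0.6684k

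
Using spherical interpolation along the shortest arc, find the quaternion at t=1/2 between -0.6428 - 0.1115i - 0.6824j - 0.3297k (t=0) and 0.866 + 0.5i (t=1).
-0.8402 - 0.3405i - 0.38j - 0.1836k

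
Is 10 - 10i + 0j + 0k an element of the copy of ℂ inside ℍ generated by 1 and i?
Yes. The quaternion 10 - 10i has j- and k-coefficients y = z = 0, so it lies in the complex subalgebra spanned by 1 and i.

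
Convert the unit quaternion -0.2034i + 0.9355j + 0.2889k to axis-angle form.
axis = (-0.2034, 0.9355, 0.2889), θ = π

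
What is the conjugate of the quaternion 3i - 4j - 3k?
-3i + 4j + 3k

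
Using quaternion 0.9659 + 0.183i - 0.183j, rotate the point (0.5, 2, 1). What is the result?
(-0.021, 1.479, 1.75)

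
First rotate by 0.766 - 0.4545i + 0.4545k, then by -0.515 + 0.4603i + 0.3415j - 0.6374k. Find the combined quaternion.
0.1044 + 0.7419i + 0.3421j - 0.5671k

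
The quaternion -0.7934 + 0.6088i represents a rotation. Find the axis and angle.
axis = (1, 0, 0), θ = 285°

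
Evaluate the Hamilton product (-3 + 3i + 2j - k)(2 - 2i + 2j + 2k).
-2 + 18i - 6j + 2k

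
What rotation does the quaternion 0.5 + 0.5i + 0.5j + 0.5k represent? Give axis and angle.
axis = (√3/3, √3/3, √3/3), θ = 2π/3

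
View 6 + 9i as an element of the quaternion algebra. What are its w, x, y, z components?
6 + 9i + 0j + 0k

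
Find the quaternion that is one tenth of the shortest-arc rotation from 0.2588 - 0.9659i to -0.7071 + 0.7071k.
0.3491 - 0.9318i - 0.0994k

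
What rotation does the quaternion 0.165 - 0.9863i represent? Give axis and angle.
axis = (-1, 0, 0), θ = 161°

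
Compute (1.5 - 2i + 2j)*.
1.5 + 2i - 2j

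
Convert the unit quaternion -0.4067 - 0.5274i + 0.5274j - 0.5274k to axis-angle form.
axis = (-√3/3, √3/3, -√3/3), θ = 228°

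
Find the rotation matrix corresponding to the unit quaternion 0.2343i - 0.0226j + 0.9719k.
[[-0.8902, -0.0106, 0.4554], [-0.0106, -0.999, -0.0439], [0.4554, -0.0439, 0.8892]]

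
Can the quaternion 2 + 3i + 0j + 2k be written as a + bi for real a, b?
No. The quaternion 2 + 3i + 2k has j-coefficient y = 0 and k-coefficient z = 2, not both zero, so it does not lie in the complex subalgebra spanned by 1 and i.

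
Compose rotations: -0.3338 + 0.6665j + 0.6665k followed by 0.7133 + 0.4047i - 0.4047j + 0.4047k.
-0.2381 - 0.6746i + 0.3408j + 0.6101k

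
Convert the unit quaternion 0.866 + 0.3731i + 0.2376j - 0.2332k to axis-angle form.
axis = (0.7461, 0.4752, -0.4664), θ = π/3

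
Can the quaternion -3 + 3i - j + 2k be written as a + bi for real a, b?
No. The quaternion -3 + 3i - j + 2k has j-coefficient y = -1 and k-coefficient z = 2, not both zero, so it does not lie in the complex subalgebra spanned by 1 and i.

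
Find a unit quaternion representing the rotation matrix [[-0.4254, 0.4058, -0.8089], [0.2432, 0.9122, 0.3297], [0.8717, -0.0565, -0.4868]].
-0.5 + 0.1931i + 0.8403j + 0.0813k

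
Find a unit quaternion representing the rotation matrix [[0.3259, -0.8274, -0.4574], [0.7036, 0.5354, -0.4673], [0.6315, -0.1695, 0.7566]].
0.809 + 0.092i - 0.3365j + 0.4731k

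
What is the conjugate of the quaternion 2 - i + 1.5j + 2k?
2 + i - 1.5j - 2k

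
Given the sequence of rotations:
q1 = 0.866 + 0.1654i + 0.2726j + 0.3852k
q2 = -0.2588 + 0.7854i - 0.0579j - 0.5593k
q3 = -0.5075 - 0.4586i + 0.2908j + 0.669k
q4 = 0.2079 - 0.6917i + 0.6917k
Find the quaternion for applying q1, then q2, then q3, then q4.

q2 · q1 = -0.1228 + 0.7675i - 0.5157j - 0.3604k
q3 · q2 · q1 = 0.8054 - 0.093i + 0.5742j + 0.1141k
q4 · q3 · q2 · q1 = 0.0242 - 0.9736i + 0.134j + 0.1836k
0.0242 - 0.9736i + 0.134j + 0.1836k


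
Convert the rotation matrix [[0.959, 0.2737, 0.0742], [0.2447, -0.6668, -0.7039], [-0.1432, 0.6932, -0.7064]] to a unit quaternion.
0.3827 + 0.9127i + 0.142j - 0.0189k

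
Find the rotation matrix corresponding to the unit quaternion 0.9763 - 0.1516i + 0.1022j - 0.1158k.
[[0.9523, 0.1951, 0.2347], [-0.2571, 0.9272, 0.2723], [-0.1644, -0.3197, 0.9331]]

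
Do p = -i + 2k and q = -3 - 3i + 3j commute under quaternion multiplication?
No: pq = -3 - 3i - 6j - 9k ≠ -3 + 9i + 6j - 3k = qp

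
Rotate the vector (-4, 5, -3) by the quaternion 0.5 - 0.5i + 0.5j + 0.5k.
(-5, -3, 4)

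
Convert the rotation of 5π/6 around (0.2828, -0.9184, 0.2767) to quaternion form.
0.2588 + 0.2732i - 0.8871j + 0.2673k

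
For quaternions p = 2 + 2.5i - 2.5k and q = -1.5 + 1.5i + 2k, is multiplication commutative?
No: pq = -1.75 - 0.75i - 8.75j + 7.75k ≠ -1.75 - 0.75i + 8.75j + 7.75k = qp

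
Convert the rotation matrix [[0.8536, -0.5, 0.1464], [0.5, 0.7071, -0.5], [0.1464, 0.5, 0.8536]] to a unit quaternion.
0.9239 + 0.2706i + 0.2706k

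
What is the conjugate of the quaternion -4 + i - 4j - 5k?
-4 - i + 4j + 5k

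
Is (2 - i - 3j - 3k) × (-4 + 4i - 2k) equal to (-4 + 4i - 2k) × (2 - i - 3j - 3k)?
No: pq = -10 + 18i - 2j + 20k ≠ -10 + 6i + 26j - 4k = qp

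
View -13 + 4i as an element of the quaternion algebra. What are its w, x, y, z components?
-13 + 4i + 0j + 0k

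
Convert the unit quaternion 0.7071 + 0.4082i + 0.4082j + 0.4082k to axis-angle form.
axis = (√3/3, √3/3, √3/3), θ = π/2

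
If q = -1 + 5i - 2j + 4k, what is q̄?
-1 - 5i + 2j - 4k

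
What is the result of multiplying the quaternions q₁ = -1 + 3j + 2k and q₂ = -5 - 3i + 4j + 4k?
-15 + 7i - 25j - 5k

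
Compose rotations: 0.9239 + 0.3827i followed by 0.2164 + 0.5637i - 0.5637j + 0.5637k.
-0.0158 + 0.6036i - 0.3051j + 0.7365k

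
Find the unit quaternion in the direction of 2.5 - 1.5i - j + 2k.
0.6804 - 0.4082i - 0.2722j + 0.5443k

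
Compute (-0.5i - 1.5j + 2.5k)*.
0.5i + 1.5j - 2.5k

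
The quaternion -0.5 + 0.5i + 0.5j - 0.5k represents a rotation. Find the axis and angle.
axis = (√3/3, √3/3, -√3/3), θ = 4π/3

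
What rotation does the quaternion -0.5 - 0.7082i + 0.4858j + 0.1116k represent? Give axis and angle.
axis = (-0.8178, 0.561, 0.1289), θ = 4π/3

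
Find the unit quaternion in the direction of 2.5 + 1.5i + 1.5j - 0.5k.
0.7538 + 0.4523i + 0.4523j - 0.1508k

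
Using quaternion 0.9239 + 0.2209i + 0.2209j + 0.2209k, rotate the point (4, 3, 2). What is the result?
(3.299, 3.816, 1.885)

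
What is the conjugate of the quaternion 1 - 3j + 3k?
1 + 3j - 3k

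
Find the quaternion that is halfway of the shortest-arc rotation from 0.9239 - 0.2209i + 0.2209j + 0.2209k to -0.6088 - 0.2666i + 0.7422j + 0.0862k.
0.9431 + 0.0281i - 0.3208j + 0.0829k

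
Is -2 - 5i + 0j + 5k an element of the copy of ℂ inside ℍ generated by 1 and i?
No. The quaternion -2 - 5i + 5k has j-coefficient y = 0 and k-coefficient z = 5, not both zero, so it does not lie in the complex subalgebra spanned by 1 and i.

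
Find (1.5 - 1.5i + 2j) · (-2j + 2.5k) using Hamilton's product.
4 + 5i + 0.75j + 6.75k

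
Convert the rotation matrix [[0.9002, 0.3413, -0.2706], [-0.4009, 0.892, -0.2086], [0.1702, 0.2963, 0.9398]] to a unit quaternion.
0.9659 + 0.1307i - 0.1141j - 0.1921k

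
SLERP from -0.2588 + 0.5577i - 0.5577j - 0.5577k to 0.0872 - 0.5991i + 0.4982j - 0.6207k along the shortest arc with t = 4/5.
-0.1461 + 0.6813i - 0.5914j + 0.406k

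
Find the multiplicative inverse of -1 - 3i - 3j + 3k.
-0.0357 + 0.1071i + 0.1071j - 0.1071k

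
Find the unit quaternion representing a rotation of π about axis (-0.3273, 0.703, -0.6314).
-0.3273i + 0.703j - 0.6314k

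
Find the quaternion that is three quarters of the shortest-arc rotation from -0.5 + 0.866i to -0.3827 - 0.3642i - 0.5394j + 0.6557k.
0.1628 + 0.6333i + 0.4807j - 0.5843k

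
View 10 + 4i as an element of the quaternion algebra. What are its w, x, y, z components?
10 + 4i + 0j + 0k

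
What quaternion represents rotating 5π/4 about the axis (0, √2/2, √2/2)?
-0.3827 + 0.6533j + 0.6533k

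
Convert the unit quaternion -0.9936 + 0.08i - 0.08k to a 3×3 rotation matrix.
[[0.9872, -0.159, -0.0128], [0.159, 0.9744, 0.159], [-0.0128, -0.159, 0.9872]]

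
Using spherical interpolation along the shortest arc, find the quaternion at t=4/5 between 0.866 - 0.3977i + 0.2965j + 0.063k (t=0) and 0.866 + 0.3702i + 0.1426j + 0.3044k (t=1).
0.9191 + 0.2202i + 0.1859j + 0.2688k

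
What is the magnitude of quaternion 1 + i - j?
√3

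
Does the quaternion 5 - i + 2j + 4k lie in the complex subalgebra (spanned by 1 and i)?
No. The quaternion 5 - i + 2j + 4k has j-coefficient y = 2 and k-coefficient z = 4, not both zero, so it does not lie in the complex subalgebra spanned by 1 and i.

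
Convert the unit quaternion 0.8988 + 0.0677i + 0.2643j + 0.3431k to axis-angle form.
axis = (0.1544, 0.6029, 0.7827), θ = 52°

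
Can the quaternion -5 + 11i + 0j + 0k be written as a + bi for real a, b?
Yes. The quaternion -5 + 11i has j- and k-coefficients y = z = 0, so it lies in the complex subalgebra spanned by 1 and i.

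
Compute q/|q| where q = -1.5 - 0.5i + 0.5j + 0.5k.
-0.866 - 0.2887i + 0.2887j + 0.2887k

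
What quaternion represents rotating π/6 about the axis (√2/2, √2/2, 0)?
0.9659 + 0.183i + 0.183j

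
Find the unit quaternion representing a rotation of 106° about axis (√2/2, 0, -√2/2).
0.6018 + 0.5647i - 0.5647k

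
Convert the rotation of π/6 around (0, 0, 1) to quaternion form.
0.9659 + 0.2588k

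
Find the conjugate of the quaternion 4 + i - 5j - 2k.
4 - i + 5j + 2k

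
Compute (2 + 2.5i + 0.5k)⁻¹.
0.1905 - 0.2381i - 0.0476k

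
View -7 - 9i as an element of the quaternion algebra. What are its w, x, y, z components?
-7 - 9i + 0j + 0k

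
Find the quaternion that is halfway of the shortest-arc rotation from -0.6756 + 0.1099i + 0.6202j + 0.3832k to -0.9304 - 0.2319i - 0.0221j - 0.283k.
-0.9332 - 0.0709i + 0.3475j + 0.0582k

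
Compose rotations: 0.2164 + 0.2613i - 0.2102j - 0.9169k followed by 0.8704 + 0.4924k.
0.6398 + 0.3309i - 0.0543j - 0.6915k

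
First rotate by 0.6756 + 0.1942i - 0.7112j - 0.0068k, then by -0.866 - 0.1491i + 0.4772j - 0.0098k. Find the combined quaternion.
-0.2168 - 0.2791i + 0.9354j + 0.0126k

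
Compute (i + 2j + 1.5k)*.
-i - 2j - 1.5k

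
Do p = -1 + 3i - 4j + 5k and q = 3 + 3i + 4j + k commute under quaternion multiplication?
No: pq = -1 - 18i - 4j + 38k ≠ -1 + 30i - 28j - 10k = qp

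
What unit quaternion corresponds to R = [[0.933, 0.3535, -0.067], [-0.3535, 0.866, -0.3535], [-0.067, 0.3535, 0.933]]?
0.9659 + 0.183i - 0.183k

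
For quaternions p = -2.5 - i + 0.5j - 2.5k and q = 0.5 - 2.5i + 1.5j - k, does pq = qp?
No: pq = -7 + 9i + 1.75j + k ≠ -7 + 2.5i - 8.75j + 1.5k = qp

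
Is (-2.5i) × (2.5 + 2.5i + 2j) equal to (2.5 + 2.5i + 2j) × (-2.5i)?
No: pq = 6.25 - 6.25i - 5k ≠ 6.25 - 6.25i + 5k = qp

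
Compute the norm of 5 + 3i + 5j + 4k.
√75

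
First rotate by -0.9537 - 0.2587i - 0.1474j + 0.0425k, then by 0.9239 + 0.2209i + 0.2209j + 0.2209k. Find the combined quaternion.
-0.8008 - 0.4077i - 0.4134j - 0.1468k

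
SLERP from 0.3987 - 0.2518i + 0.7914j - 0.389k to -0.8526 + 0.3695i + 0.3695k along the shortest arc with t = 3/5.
0.7485 - 0.3605i + 0.3615j - 0.4232k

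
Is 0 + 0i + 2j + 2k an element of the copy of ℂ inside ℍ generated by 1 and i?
No. The quaternion 2j + 2k has j-coefficient y = 2 and k-coefficient z = 2, not both zero, so it does not lie in the complex subalgebra spanned by 1 and i.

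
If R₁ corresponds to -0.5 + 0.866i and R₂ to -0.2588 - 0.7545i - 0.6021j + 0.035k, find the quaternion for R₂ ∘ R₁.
0.7828 + 0.1531i + 0.3314j + 0.5039k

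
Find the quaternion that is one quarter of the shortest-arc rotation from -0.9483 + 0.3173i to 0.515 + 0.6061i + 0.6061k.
-0.9775 + 0.0726i - 0.1981k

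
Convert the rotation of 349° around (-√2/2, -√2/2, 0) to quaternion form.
-0.9954 - 0.0678i - 0.0678j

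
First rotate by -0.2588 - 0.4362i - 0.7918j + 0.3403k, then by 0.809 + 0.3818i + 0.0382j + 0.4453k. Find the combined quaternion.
-0.1641 - 0.0861i - 0.9746j - 0.1256k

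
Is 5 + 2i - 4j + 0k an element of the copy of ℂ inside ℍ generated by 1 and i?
No. The quaternion 5 + 2i - 4j has j-coefficient y = -4 and k-coefficient z = 0, not both zero, so it does not lie in the complex subalgebra spanned by 1 and i.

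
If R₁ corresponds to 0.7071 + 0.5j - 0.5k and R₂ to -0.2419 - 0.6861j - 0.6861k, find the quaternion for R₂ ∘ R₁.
-0.171 + 0.6861i - 0.6061j - 0.3642k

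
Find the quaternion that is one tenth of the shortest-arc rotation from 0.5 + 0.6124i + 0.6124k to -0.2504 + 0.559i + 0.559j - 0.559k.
0.522 + 0.5137i - 0.0811j + 0.676k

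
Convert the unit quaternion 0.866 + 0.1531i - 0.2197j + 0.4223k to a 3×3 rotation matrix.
[[0.5468, -0.7987, -0.2512], [0.6642, 0.5964, -0.4507], [0.5098, 0.0796, 0.8566]]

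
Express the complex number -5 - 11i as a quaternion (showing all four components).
-5 - 11i + 0j + 0k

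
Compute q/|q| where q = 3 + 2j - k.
0.8018 + 0.5345j - 0.2673k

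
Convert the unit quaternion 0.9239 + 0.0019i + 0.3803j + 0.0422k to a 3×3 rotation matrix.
[[0.7072, -0.0765, 0.7029], [0.0794, 0.9964, 0.0286], [-0.7026, 0.0356, 0.7107]]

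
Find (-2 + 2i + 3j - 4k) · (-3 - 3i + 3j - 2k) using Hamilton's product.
-5 + 6i + j + 31k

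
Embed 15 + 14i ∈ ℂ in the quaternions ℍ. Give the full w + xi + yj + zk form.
15 + 14i + 0j + 0k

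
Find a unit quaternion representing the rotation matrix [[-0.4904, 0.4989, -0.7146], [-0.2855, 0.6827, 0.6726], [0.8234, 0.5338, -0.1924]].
-0.5 + 0.0694i + 0.769j + 0.3922k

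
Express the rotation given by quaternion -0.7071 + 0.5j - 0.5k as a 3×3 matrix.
[[0, -0.7071, -0.7071], [0.7071, 0.5, -0.5], [0.7071, -0.5, 0.5]]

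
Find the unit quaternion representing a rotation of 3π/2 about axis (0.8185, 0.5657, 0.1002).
-0.7071 + 0.5788i + 0.4j + 0.0709k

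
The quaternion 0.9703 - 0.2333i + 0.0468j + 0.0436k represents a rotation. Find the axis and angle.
axis = (-0.9644, 0.1935, 0.1802), θ = 28°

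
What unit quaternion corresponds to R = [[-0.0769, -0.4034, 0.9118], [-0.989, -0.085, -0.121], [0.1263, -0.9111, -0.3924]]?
-0.3338 + 0.5917i - 0.5883j + 0.4386k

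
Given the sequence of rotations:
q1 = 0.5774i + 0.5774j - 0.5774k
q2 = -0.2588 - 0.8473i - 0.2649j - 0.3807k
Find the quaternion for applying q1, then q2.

q2 · q1 = 0.4224 + 0.2233i - 0.8585j - 0.1868k
0.4224 + 0.2233i - 0.8585j - 0.1868k


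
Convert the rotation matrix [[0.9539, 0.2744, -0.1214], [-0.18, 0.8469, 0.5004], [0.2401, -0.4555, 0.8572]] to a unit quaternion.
0.9563 - 0.2499i - 0.0945j - 0.1188k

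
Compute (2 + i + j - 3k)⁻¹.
0.1333 - 0.0667i - 0.0667j + 0.2k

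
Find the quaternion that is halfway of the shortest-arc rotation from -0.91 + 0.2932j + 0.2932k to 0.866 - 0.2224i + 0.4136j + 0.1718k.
-0.9878 + 0.1237i - 0.067j + 0.0675k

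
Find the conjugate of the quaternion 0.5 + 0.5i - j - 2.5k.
0.5 - 0.5i + j + 2.5k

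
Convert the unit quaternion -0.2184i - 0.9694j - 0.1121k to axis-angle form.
axis = (-0.2184, -0.9694, -0.1121), θ = π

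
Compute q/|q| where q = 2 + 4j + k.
0.4364 + 0.8729j + 0.2182k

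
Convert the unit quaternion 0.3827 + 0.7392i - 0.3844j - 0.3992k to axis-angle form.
axis = (0.8001, -0.4161, -0.4321), θ = 3π/4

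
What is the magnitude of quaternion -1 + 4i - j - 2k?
√22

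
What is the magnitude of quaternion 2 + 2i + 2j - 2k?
4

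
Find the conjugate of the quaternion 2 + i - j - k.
2 - i + j + k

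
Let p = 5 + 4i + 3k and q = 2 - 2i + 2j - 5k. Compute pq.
33 - 8i + 24j - 11k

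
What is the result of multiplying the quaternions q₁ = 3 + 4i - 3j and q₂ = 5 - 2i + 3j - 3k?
32 + 23i + 6j - 3k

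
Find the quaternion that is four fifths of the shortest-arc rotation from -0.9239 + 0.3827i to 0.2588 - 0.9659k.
-0.483 + 0.1036i + 0.8695k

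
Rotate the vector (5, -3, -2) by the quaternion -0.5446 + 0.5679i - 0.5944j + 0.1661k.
(1.001, -6.022, 0.858)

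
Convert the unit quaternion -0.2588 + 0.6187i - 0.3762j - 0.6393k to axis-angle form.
axis = (0.6405, -0.3895, -0.6618), θ = 7π/6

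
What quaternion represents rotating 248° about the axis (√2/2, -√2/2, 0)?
-0.5592 + 0.5862i - 0.5862j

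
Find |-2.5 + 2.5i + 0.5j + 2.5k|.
√19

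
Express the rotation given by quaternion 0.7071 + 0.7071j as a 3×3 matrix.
[[0, 0, 1], [0, 1, 0], [-1, 0, 0]]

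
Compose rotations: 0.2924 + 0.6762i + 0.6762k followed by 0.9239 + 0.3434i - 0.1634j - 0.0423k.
0.0665 + 0.6147i - 0.3086j + 0.7229k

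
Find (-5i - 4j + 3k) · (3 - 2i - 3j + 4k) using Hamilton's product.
-34 - 22i + 2j + 16k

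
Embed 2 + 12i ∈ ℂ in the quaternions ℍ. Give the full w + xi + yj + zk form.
2 + 12i + 0j + 0k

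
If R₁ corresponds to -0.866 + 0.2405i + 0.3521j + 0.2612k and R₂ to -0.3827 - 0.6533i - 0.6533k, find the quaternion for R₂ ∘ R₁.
0.6592 + 0.7037i - 0.1212j + 0.2358k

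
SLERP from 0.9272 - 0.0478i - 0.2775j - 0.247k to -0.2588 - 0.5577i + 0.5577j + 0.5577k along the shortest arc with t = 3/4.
0.4875 + 0.4406i - 0.5376j - 0.5285k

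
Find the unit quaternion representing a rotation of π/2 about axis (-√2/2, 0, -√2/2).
0.7071 - 0.5i - 0.5k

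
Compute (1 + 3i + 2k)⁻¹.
0.0714 - 0.2143i - 0.1429k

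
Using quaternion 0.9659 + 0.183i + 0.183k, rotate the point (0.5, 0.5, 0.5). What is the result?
(0.323, 0.433, 0.677)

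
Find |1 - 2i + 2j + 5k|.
√34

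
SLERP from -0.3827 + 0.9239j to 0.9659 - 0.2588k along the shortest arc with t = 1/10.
-0.4855 + 0.8736j + 0.0331k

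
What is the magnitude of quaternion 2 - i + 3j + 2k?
√18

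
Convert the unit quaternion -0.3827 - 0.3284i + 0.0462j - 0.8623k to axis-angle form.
axis = (-0.3555, 0.05, -0.9334), θ = 5π/4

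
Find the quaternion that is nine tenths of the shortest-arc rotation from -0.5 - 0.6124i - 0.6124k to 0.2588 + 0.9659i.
-0.2926 - 0.9538i - 0.0676k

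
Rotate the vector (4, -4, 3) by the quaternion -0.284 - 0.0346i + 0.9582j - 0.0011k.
(-4.71, -4.318, -0.409)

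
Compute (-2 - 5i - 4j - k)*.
-2 + 5i + 4j + k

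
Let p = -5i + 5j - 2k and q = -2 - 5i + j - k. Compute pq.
-32 + 7i - 5j + 24k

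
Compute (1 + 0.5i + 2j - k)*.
1 - 0.5i - 2j + k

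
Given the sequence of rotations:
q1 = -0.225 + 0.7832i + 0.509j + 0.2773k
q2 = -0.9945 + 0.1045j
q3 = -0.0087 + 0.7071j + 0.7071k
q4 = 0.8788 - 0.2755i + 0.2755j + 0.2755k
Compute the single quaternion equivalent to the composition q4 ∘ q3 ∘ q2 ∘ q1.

q2 · q1 = 0.1706 - 0.7499i - 0.5297j - 0.3576k
q3 · q2 · q1 = 0.6259 + 0.1282i - 0.405j + 0.654k
q4 · q3 · q2 · q1 = 0.5168 + 0.232i + 0.032j + 0.8234k
0.5168 + 0.232i + 0.032j + 0.8234k


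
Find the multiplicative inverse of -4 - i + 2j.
-0.1905 + 0.0476i - 0.0952j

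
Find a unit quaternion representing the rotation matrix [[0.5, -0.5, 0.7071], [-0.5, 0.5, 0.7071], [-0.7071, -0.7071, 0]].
0.7071 - 0.5i + 0.5j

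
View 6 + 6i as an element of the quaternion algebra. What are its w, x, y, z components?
6 + 6i + 0j + 0k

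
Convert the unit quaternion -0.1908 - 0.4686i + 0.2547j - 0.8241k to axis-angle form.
axis = (-0.4774, 0.2595, -0.8395), θ = 202°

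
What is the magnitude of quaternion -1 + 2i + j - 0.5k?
2.5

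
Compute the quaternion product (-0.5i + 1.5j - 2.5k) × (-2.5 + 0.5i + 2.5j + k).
-1 + 9i - 4.5j + 4.25k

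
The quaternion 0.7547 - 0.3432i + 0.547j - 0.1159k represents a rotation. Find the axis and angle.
axis = (-0.5231, 0.8338, -0.1767), θ = 82°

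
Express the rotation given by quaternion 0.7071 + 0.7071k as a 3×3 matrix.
[[0, -1, 0], [1, 0, 0], [0, 0, 1]]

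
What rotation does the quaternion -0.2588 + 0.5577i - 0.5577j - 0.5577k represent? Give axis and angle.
axis = (√3/3, -√3/3, -√3/3), θ = 7π/6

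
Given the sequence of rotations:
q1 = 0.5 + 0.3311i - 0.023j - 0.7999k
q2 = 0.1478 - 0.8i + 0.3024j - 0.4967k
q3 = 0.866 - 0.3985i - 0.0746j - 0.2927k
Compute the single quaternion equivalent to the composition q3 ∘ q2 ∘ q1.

q2 · q1 = -0.0516 - 0.6044i - 0.6566j - 0.4483k
q3 · q2 · q1 = -0.4657 - 0.6616i - 0.5665j - 0.1566k
-0.4657 - 0.6616i - 0.5665j - 0.1566k


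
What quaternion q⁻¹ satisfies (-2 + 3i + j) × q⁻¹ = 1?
-0.1429 - 0.2143i - 0.0714j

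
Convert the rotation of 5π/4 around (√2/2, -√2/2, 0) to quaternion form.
-0.3827 + 0.6533i - 0.6533j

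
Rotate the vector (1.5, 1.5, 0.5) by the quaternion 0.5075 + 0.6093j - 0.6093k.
(0.509, -0.913, -1.913)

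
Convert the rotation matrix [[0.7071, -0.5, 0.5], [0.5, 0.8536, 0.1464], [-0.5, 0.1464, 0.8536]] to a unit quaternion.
0.9239 + 0.2706j + 0.2706k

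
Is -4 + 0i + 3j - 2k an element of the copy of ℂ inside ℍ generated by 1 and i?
No. The quaternion -4 + 3j - 2k has j-coefficient y = 3 and k-coefficient z = -2, not both zero, so it does not lie in the complex subalgebra spanned by 1 and i.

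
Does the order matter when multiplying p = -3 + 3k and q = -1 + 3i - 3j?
Yes: pq = 3 + 18j - 3k ≠ 3 - 18i - 3k = qp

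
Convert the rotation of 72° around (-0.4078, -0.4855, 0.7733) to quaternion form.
0.809 - 0.2397i - 0.2854j + 0.4545k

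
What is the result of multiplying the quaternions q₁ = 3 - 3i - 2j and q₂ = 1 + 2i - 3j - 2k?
3 + 7i - 17j + 7k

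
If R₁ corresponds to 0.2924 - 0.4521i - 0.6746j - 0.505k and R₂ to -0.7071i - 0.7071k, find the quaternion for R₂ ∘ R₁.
-0.6768 - 0.6838i - 0.0374j + 0.2703k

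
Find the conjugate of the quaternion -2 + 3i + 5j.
-2 - 3i - 5j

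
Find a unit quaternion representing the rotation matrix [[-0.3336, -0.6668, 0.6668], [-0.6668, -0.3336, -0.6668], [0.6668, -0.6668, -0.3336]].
0.5774i - 0.5774j + 0.5774k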